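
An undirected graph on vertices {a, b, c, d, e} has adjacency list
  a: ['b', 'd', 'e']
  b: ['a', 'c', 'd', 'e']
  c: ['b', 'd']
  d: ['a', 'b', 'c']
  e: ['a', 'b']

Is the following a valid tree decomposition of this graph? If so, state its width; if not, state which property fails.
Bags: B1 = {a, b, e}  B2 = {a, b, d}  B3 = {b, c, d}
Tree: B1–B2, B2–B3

Yes; width 2.

Vertex coverage: the bags together contain {a, b, c, d, e}, the full vertex set. Edge coverage: each edge of G has both endpoints in at least one bag. Running intersection: for every vertex, the bags containing it form a connected subtree. All three properties hold, so this is a valid tree decomposition of width max|bag| − 1 = 2, and hence tw(G) ≤ 2.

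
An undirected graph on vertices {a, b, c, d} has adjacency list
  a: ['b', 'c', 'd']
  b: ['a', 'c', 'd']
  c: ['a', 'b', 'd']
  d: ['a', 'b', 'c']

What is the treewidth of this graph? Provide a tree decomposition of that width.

A single bag containing all 4 vertices is trivially a valid decomposition of width 3. On the other hand G contains the 4-clique {a, b, c, d}. A clique must lie in a single bag of any decomposition, so no decomposition can have width below 3. Hence tw(G) = 3 exactly.

Treewidth 3.
One optimal decomposition is:
Bags: B1 = {a, b, c, d}
Tree: (single bag)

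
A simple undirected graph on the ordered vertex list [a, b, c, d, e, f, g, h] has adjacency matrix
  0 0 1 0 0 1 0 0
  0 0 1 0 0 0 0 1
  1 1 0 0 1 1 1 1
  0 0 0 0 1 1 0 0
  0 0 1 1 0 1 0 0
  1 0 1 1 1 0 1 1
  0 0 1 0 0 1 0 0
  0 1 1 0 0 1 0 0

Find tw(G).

A width-2 tree decomposition is:
Bags: B1 = {c, e, f}  B2 = {a, c, f}  B3 = {c, f, h}  B4 = {b, c, h}  B5 = {c, f, g}  B6 = {d, e, f}
Tree: B1–B2, B2–B3, B3–B4, B1–B5, B1–B6
Each bag holds 3 vertices, so the decomposition has width 2, which upper-bounds the treewidth. Conversely, {d, e, f} is a clique of size 3, and the vertices of any clique must share a bag in every tree decomposition; so some bag has ≥ 3 vertices and tw(G) ≥ 2. Therefore the treewidth is 2.

2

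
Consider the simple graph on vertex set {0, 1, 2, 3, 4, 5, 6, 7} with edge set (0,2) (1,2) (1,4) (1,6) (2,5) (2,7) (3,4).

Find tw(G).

1

A width-1 tree decomposition is:
Bags: B1 = {2, 7}  B2 = {1, 2}  B3 = {1, 4}  B4 = {1, 6}  B5 = {0, 2}  B6 = {3, 4}  B7 = {2, 5}
Tree: B1–B2, B2–B3, B3–B4, B2–B5, B3–B6, B1–B7
The largest bag has 2 vertices, giving width 1; this decomposition certifies tw(G) ≤ 1. Since G has at least one edge (e.g. 7–2), it is not an edgeless graph, so tw(G) ≥ 1. Combining the bounds, tw(G) = 1.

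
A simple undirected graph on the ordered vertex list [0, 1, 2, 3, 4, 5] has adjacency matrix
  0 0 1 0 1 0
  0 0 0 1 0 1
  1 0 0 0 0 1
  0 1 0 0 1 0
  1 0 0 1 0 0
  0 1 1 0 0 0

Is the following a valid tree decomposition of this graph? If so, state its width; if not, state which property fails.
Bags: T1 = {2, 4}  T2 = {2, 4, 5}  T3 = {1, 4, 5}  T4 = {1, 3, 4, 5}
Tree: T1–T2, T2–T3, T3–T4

A tree decomposition must satisfy three properties: every vertex lies in some bag; for every edge, both endpoints lie together in some bag; and for every vertex, the bags containing it form a connected subtree. Here vertex 0 appears in no bag, so the decomposition is invalid.

No — vertex 0 appears in no bag.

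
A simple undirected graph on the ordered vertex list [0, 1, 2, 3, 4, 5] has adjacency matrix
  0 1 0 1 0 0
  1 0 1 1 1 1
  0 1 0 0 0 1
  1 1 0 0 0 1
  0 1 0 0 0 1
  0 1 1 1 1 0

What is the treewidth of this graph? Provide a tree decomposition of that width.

The largest bag has 3 vertices, giving width 2; this decomposition certifies tw(G) ≤ 2. Conversely, {0, 1, 3} is a clique of size 3, and the vertices of any clique must share a bag in every tree decomposition; so some bag has ≥ 3 vertices and tw(G) ≥ 2. Hence tw(G) = 2 exactly.

Treewidth 2.
One optimal decomposition is:
Bags: B1 = {1, 3, 5}  B2 = {1, 4, 5}  B3 = {0, 1, 3}  B4 = {1, 2, 5}
Tree: B1–B2, B1–B3, B1–B4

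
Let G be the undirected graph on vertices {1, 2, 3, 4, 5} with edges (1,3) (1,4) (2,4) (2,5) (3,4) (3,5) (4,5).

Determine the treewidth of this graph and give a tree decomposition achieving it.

The largest bag has 3 vertices, giving width 2; this decomposition certifies tw(G) ≤ 2. On the other hand G contains the 3-clique {2, 4, 5}. A clique must lie in a single bag of any decomposition, so no decomposition can have width below 2. The upper and lower bounds meet at 2, so that is the treewidth.

Treewidth 2.
One optimal decomposition is:
Bags: B1 = {1, 3, 4}  B2 = {3, 4, 5}  B3 = {2, 4, 5}
Tree: B1–B2, B2–B3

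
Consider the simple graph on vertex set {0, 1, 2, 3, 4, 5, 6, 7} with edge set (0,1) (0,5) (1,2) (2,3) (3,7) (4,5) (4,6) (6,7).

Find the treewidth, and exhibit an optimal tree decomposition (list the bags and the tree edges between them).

Each bag holds 3 vertices, so the decomposition has width 2, which upper-bounds the treewidth. The edges 5–0–1–2–3–7–6–4–5 form a cycle, so G is not a tree and its treewidth is at least 2. Therefore the treewidth is 2.

Treewidth 2.
One optimal decomposition is:
Bags: B1 = {0, 1, 5}  B2 = {1, 2, 5}  B3 = {2, 3, 5}  B4 = {3, 5, 7}  B5 = {5, 6, 7}  B6 = {4, 5, 6}
Tree: B1–B2, B2–B3, B3–B4, B4–B5, B5–B6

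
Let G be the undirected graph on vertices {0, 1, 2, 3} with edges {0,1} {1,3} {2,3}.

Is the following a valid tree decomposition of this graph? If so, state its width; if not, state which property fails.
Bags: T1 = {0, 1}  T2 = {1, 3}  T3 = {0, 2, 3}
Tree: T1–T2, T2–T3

No — bags containing vertex 0 are not connected in the tree.

A tree decomposition must satisfy three properties: every vertex lies in some bag; for every edge, both endpoints lie together in some bag; and for every vertex, the bags containing it form a connected subtree. Here bags containing vertex 0 are not connected in the tree, so the decomposition is invalid.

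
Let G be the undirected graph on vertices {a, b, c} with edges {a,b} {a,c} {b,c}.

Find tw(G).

A width-2 tree decomposition is:
Bags: B1 = {a, b, c}
Tree: (single bag)
With just one bag of size 3, the width is 3 − 1 = 2, so tw(G) ≤ 2. For the lower bound, the 3 vertices {a, b, c} are pairwise adjacent, and any tree decomposition puts a clique entirely inside one bag — forcing width ≥ 2. Hence tw(G) = 2 exactly.

2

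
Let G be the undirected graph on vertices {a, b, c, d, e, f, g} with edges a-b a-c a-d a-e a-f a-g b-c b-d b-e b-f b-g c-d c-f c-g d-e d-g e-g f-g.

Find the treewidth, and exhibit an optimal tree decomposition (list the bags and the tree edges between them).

Treewidth 4.
One such decomposition:
Bags: B1 = {a, b, c, d, g}  B2 = {a, b, d, e, g}  B3 = {a, b, c, f, g}
Tree: B1–B2, B1–B3

The largest bag has 5 vertices, giving width 4; this decomposition certifies tw(G) ≤ 4. On the other hand G contains the 5-clique {a, b, d, e, g}. A clique must lie in a single bag of any decomposition, so no decomposition can have width below 4. The upper and lower bounds meet at 4, so that is the treewidth.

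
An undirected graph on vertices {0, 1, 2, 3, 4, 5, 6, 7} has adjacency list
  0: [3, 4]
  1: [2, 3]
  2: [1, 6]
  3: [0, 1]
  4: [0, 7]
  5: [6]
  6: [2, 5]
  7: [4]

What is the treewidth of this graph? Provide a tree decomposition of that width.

Treewidth 1.
One such decomposition:
Bags: B1 = {5, 6}  B2 = {2, 6}  B3 = {1, 2}  B4 = {1, 3}  B5 = {0, 3}  B6 = {0, 4}  B7 = {4, 7}
Tree: B1–B2, B2–B3, B3–B4, B4–B5, B5–B6, B6–B7

The largest bag has 2 vertices, giving width 1; this decomposition certifies tw(G) ≤ 1. Since G has at least one edge (e.g. 5–6), it is not an edgeless graph, so tw(G) ≥ 1. The upper and lower bounds meet at 1, so that is the treewidth.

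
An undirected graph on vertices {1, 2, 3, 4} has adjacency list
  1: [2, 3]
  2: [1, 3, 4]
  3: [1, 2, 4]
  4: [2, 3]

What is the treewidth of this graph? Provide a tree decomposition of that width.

Treewidth 2.
Bags: B1 = {2, 3, 4}  B2 = {1, 2, 3}
Tree: B1–B2

Every bag has size at most 3, so the width is 3 − 1 = 2 and tw(G) ≤ 2. Conversely, {1, 2, 3} is a clique of size 3, and the vertices of any clique must share a bag in every tree decomposition; so some bag has ≥ 3 vertices and tw(G) ≥ 2. The upper and lower bounds meet at 2, so that is the treewidth.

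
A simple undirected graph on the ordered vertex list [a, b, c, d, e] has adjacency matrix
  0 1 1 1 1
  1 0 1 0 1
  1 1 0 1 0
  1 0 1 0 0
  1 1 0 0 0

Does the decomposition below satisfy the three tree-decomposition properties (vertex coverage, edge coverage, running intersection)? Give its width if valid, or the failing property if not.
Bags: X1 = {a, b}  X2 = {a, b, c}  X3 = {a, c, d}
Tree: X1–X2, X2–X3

No — vertex e appears in no bag.

A tree decomposition must satisfy three properties: every vertex lies in some bag; for every edge, both endpoints lie together in some bag; and for every vertex, the bags containing it form a connected subtree. Here vertex e appears in no bag, so the decomposition is invalid.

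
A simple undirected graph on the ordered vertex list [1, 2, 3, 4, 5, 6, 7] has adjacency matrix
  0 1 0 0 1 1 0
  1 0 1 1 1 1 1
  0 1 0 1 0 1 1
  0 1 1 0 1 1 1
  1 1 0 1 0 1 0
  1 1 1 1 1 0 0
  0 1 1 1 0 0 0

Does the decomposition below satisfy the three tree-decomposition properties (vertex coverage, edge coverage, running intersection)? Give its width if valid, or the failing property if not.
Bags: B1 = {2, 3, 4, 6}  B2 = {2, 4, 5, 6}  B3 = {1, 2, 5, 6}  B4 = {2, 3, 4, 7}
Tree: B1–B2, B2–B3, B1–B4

Yes; width 3.

Vertex coverage: the bags together contain {1, 2, 3, 4, 5, 6, 7}, the full vertex set. Edge coverage: each edge of G has both endpoints in at least one bag. Running intersection: for every vertex, the bags containing it form a connected subtree. All three properties hold, so this is a valid tree decomposition of width max|bag| − 1 = 3, and hence tw(G) ≤ 3.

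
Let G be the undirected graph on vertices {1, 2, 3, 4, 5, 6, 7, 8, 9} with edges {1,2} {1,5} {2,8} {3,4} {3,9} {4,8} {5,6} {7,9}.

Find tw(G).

A width-1 tree decomposition is:
Bags: B1 = {5, 6}  B2 = {1, 5}  B3 = {1, 2}  B4 = {2, 8}  B5 = {4, 8}  B6 = {3, 4}  B7 = {3, 9}  B8 = {7, 9}
Tree: B1–B2, B2–B3, B3–B4, B4–B5, B5–B6, B6–B7, B7–B8
The largest bag has 2 vertices, giving width 1; this decomposition certifies tw(G) ≤ 1. Since G has at least one edge (e.g. 6–5), it is not an edgeless graph, so tw(G) ≥ 1. Hence tw(G) = 1 exactly.

1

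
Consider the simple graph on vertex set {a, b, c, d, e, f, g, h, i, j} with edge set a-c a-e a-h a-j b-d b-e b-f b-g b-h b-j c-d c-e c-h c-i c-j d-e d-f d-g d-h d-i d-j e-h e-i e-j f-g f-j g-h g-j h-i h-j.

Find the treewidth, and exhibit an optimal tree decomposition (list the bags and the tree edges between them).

Every bag has size at most 5, so the width is 5 − 1 = 4 and tw(G) ≤ 4. Conversely, {b, d, g, h, j} is a clique of size 5, and the vertices of any clique must share a bag in every tree decomposition; so some bag has ≥ 5 vertices and tw(G) ≥ 4. The upper and lower bounds meet at 4, so that is the treewidth.

Treewidth 4.
One optimal decomposition is:
Bags: B1 = {b, d, e, h, j}  B2 = {c, d, e, h, j}  B3 = {b, d, g, h, j}  B4 = {a, c, e, h, j}  B5 = {c, d, e, h, i}  B6 = {b, d, f, g, j}
Tree: B1–B2, B1–B3, B2–B4, B2–B5, B3–B6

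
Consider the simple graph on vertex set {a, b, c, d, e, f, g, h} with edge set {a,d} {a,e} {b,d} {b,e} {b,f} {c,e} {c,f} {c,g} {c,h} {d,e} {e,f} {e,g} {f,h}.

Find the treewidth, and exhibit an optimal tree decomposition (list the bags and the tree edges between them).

Treewidth 2.
Bags: B1 = {b, e, f}  B2 = {b, d, e}  B3 = {c, e, f}  B4 = {a, d, e}  B5 = {c, e, g}  B6 = {c, f, h}
Tree: B1–B2, B1–B3, B2–B4, B3–B5, B3–B6

Each bag holds 3 vertices, so the decomposition has width 2, which upper-bounds the treewidth. On the other hand G contains the 3-clique {a, d, e}. A clique must lie in a single bag of any decomposition, so no decomposition can have width below 2. The upper and lower bounds meet at 2, so that is the treewidth.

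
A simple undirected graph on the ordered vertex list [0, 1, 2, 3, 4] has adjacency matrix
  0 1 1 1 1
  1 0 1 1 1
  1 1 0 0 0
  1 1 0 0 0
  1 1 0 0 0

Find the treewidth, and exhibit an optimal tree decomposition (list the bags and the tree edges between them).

Treewidth 2.
Bags: B1 = {0, 1, 4}  B2 = {0, 1, 3}  B3 = {0, 1, 2}
Tree: B1–B2, B2–B3

Each bag holds 3 vertices, so the decomposition has width 2, which upper-bounds the treewidth. For the lower bound, the 3 vertices {0, 1, 2} are pairwise adjacent, and any tree decomposition puts a clique entirely inside one bag — forcing width ≥ 2. Combining the bounds, tw(G) = 2.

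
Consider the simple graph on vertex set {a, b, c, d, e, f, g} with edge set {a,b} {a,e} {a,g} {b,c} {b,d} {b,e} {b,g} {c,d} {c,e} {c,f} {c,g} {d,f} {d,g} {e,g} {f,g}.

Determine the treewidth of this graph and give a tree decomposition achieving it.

Treewidth 3.
One such decomposition:
Bags: B1 = {b, c, e, g}  B2 = {a, b, e, g}  B3 = {b, c, d, g}  B4 = {c, d, f, g}
Tree: B1–B2, B1–B3, B3–B4

The largest bag has 4 vertices, giving width 3; this decomposition certifies tw(G) ≤ 3. Conversely, {c, d, f, g} is a clique of size 4, and the vertices of any clique must share a bag in every tree decomposition; so some bag has ≥ 4 vertices and tw(G) ≥ 3. The upper and lower bounds meet at 3, so that is the treewidth.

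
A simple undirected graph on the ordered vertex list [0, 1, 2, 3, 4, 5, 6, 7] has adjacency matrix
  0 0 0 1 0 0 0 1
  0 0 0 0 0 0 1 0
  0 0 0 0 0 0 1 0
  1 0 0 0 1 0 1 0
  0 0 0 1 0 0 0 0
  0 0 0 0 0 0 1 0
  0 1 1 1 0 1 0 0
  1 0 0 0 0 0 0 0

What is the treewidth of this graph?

1

A width-1 tree decomposition is:
Bags: B1 = {3, 6}  B2 = {2, 6}  B3 = {0, 3}  B4 = {0, 7}  B5 = {5, 6}  B6 = {1, 6}  B7 = {3, 4}
Tree: B1–B2, B1–B3, B3–B4, B2–B5, B1–B6, B1–B7
The largest bag has 2 vertices, giving width 1; this decomposition certifies tw(G) ≤ 1. G has an edge, so its treewidth is at least 1. Therefore the treewidth is 1.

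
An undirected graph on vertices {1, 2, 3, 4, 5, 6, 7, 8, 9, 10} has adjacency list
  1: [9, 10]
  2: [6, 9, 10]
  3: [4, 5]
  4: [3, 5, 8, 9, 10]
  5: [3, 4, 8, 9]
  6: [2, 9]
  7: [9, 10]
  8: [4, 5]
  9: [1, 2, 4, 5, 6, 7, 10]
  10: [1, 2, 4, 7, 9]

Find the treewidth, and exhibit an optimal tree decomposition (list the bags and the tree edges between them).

The largest bag has 3 vertices, giving width 2; this decomposition certifies tw(G) ≤ 2. On the other hand G contains the 3-clique {4, 5, 8}. A clique must lie in a single bag of any decomposition, so no decomposition can have width below 2. Therefore the treewidth is 2.

Treewidth 2.
One such decomposition:
Bags: B1 = {4, 5, 9}  B2 = {4, 9, 10}  B3 = {2, 9, 10}  B4 = {4, 5, 8}  B5 = {2, 6, 9}  B6 = {3, 4, 5}  B7 = {7, 9, 10}  B8 = {1, 9, 10}
Tree: B1–B2, B2–B3, B1–B4, B3–B5, B1–B6, B2–B7, B3–B8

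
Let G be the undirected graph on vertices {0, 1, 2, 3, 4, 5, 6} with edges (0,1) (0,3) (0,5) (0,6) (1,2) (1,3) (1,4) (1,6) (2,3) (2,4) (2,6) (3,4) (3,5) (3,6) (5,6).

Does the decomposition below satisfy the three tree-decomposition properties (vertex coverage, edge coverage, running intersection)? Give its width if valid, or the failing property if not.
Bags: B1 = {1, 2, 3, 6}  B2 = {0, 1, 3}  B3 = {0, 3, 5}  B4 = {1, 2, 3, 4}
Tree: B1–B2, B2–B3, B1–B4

No — edge (6,0) lies in no bag.

A tree decomposition must satisfy three properties: every vertex lies in some bag; for every edge, both endpoints lie together in some bag; and for every vertex, the bags containing it form a connected subtree. Here edge (6,0) lies in no bag, so the decomposition is invalid.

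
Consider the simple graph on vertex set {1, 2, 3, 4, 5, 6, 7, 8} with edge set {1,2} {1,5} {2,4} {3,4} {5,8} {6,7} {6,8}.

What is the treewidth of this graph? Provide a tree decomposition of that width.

Each bag holds 2 vertices, so the decomposition has width 1, which upper-bounds the treewidth. G has an edge, so its treewidth is at least 1. The upper and lower bounds meet at 1, so that is the treewidth.

Treewidth 1.
One such decomposition:
Bags: B1 = {6, 7}  B2 = {6, 8}  B3 = {5, 8}  B4 = {1, 5}  B5 = {1, 2}  B6 = {2, 4}  B7 = {3, 4}
Tree: B1–B2, B2–B3, B3–B4, B4–B5, B5–B6, B6–B7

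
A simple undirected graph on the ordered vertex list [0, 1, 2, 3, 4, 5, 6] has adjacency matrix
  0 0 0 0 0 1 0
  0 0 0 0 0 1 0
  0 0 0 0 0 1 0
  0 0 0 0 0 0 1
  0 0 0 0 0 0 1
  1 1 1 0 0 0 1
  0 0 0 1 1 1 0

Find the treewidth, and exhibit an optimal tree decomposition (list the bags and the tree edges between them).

Each bag holds 2 vertices, so the decomposition has width 1, which upper-bounds the treewidth. Any graph with an edge has treewidth ≥ 1, and G has the edge 4–6. The upper and lower bounds meet at 1, so that is the treewidth.

Treewidth 1.
One optimal decomposition is:
Bags: B1 = {4, 6}  B2 = {3, 6}  B3 = {5, 6}  B4 = {1, 5}  B5 = {2, 5}  B6 = {0, 5}
Tree: B1–B2, B1–B3, B3–B4, B4–B5, B4–B6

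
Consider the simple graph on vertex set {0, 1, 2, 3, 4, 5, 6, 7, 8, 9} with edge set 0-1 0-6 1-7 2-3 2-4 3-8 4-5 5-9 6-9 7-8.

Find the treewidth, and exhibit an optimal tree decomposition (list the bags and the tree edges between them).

The largest bag has 3 vertices, giving width 2; this decomposition certifies tw(G) ≤ 2. The edges 1–0–6–9–5–4–2–3–8–7–1 form a cycle, so G is not a tree and its treewidth is at least 2. The upper and lower bounds meet at 2, so that is the treewidth.

Treewidth 2.
Bags: B1 = {0, 1, 6}  B2 = {1, 6, 9}  B3 = {1, 5, 9}  B4 = {1, 4, 5}  B5 = {1, 2, 4}  B6 = {1, 2, 3}  B7 = {1, 3, 8}  B8 = {1, 7, 8}
Tree: B1–B2, B2–B3, B3–B4, B4–B5, B5–B6, B6–B7, B7–B8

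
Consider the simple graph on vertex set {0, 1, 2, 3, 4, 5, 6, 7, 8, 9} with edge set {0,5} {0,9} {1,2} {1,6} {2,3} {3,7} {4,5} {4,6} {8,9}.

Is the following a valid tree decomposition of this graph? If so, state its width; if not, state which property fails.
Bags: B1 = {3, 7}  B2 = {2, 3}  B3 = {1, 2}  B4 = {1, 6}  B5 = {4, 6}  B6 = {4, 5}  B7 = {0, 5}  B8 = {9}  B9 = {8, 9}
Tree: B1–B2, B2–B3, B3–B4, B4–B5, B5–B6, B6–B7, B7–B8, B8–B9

A tree decomposition must satisfy three properties: every vertex lies in some bag; for every edge, both endpoints lie together in some bag; and for every vertex, the bags containing it form a connected subtree. Here edge (0,9) lies in no bag, so the decomposition is invalid.

No — edge (0,9) lies in no bag.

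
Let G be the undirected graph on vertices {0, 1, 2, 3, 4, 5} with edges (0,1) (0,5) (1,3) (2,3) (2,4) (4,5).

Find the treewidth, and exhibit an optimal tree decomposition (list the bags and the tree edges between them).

Each bag holds 3 vertices, so the decomposition has width 2, which upper-bounds the treewidth. For the lower bound, G contains the cycle 1–3–2–4–5–0–1, so G is not a forest; only forests have treewidth ≤ 1, hence tw(G) ≥ 2. The upper and lower bounds meet at 2, so that is the treewidth.

Treewidth 2.
One such decomposition:
Bags: B1 = {1, 2, 3}  B2 = {1, 2, 4}  B3 = {1, 4, 5}  B4 = {0, 1, 5}
Tree: B1–B2, B2–B3, B3–B4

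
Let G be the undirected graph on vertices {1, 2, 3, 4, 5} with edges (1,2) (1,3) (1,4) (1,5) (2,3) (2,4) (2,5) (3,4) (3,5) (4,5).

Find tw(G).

A width-4 tree decomposition is:
Bags: B1 = {1, 2, 3, 4, 5}
Tree: (single bag)
A single bag containing all 5 vertices is trivially a valid decomposition of width 4. For the lower bound, the 5 vertices {1, 2, 3, 4, 5} are pairwise adjacent, and any tree decomposition puts a clique entirely inside one bag — forcing width ≥ 4. Therefore the treewidth is 4.

4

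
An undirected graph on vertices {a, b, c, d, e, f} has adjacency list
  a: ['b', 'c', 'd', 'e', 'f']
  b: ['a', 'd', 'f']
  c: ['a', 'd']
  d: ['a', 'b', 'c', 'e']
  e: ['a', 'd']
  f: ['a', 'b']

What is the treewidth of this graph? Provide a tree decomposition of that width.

Treewidth 2.
One optimal decomposition is:
Bags: B1 = {a, d, e}  B2 = {a, b, d}  B3 = {a, c, d}  B4 = {a, b, f}
Tree: B1–B2, B1–B3, B2–B4

The largest bag has 3 vertices, giving width 2; this decomposition certifies tw(G) ≤ 2. Conversely, {a, d, e} is a clique of size 3, and the vertices of any clique must share a bag in every tree decomposition; so some bag has ≥ 3 vertices and tw(G) ≥ 2. Combining the bounds, tw(G) = 2.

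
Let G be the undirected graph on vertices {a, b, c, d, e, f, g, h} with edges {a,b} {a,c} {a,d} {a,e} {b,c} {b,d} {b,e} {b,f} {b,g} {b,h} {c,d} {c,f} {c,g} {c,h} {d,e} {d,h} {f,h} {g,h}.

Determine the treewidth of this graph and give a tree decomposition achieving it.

Treewidth 3.
Bags: B1 = {a, b, c, d}  B2 = {a, b, d, e}  B3 = {b, c, d, h}  B4 = {b, c, f, h}  B5 = {b, c, g, h}
Tree: B1–B2, B1–B3, B3–B4, B4–B5

Each bag holds 4 vertices, so the decomposition has width 3, which upper-bounds the treewidth. On the other hand G contains the 4-clique {a, b, d, e}. A clique must lie in a single bag of any decomposition, so no decomposition can have width below 3. Combining the bounds, tw(G) = 3.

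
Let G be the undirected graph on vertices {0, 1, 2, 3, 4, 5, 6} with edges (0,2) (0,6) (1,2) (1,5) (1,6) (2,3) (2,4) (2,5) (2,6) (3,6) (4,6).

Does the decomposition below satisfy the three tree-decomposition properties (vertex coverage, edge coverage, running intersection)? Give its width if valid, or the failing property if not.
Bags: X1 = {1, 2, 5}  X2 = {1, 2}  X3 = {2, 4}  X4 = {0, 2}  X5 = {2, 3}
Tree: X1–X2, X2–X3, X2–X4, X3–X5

No — vertex 6 appears in no bag.

A tree decomposition must satisfy three properties: every vertex lies in some bag; for every edge, both endpoints lie together in some bag; and for every vertex, the bags containing it form a connected subtree. Here vertex 6 appears in no bag, so the decomposition is invalid.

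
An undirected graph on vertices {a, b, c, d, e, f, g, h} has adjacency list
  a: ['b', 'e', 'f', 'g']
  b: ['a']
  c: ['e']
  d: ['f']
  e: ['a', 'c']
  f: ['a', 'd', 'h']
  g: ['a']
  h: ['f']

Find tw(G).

A width-1 tree decomposition is:
Bags: B1 = {a, e}  B2 = {a, f}  B3 = {a, g}  B4 = {c, e}  B5 = {d, f}  B6 = {a, b}  B7 = {f, h}
Tree: B1–B2, B1–B3, B1–B4, B2–B5, B2–B6, B2–B7
Each bag holds 2 vertices, so the decomposition has width 1, which upper-bounds the treewidth. Since G has at least one edge (e.g. e–a), it is not an edgeless graph, so tw(G) ≥ 1. The upper and lower bounds meet at 1, so that is the treewidth.

1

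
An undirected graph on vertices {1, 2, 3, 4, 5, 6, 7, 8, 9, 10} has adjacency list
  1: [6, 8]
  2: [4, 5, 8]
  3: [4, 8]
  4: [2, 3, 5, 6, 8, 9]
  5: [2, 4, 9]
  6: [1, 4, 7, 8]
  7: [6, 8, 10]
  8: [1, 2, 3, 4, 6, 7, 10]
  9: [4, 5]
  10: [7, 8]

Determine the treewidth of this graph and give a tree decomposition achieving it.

Treewidth 2.
Bags: B1 = {2, 4, 8}  B2 = {3, 4, 8}  B3 = {4, 6, 8}  B4 = {1, 6, 8}  B5 = {6, 7, 8}  B6 = {2, 4, 5}  B7 = {4, 5, 9}  B8 = {7, 8, 10}
Tree: B1–B2, B2–B3, B3–B4, B3–B5, B1–B6, B6–B7, B5–B8

The largest bag has 3 vertices, giving width 2; this decomposition certifies tw(G) ≤ 2. For the lower bound, the 3 vertices {1, 6, 8} are pairwise adjacent, and any tree decomposition puts a clique entirely inside one bag — forcing width ≥ 2. Therefore the treewidth is 2.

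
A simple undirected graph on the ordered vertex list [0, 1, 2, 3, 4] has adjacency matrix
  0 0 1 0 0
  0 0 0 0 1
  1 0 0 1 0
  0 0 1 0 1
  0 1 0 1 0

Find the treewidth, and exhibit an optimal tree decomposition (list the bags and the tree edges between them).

Every bag has size at most 2, so the width is 2 − 1 = 1 and tw(G) ≤ 1. G has an edge, so its treewidth is at least 1. Therefore the treewidth is 1.

Treewidth 1.
Bags: B1 = {0, 2}  B2 = {2, 3}  B3 = {3, 4}  B4 = {1, 4}
Tree: B1–B2, B2–B3, B3–B4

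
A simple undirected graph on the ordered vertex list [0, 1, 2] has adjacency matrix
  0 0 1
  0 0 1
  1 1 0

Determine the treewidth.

A width-1 tree decomposition is:
Bags: B1 = {0, 2}  B2 = {1, 2}
Tree: B1–B2
Each bag holds 2 vertices, so the decomposition has width 1, which upper-bounds the treewidth. G has an edge, so its treewidth is at least 1. The upper and lower bounds meet at 1, so that is the treewidth.

1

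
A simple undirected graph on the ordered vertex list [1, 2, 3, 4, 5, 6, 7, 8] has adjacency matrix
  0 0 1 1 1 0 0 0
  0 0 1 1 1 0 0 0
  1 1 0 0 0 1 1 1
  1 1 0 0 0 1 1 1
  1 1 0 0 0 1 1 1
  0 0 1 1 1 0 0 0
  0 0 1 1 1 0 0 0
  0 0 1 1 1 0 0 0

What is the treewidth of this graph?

3

A width-3 tree decomposition is:
Bags: B1 = {3, 4, 5, 6}  B2 = {3, 4, 5, 8}  B3 = {1, 3, 4, 5}  B4 = {2, 3, 4, 5}  B5 = {3, 4, 5, 7}
Tree: B1–B2, B2–B3, B3–B4, B4–B5
The largest bag has 4 vertices, giving width 3; this decomposition certifies tw(G) ≤ 3. For the lower bound: the 4 vertex sets {5,6}, {4,8}, {3}, {1} are disjoint, each induces a connected subgraph, and every pair is joined by at least one edge of G. Contracting each set to a single vertex therefore yields K_{4} as a minor, and since treewidth is minor-monotone, tw(G) ≥ tw(K_{4}) = 3. The upper and lower bounds meet at 3, so that is the treewidth.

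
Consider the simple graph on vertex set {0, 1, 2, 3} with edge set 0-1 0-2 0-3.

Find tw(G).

A width-1 tree decomposition is:
Bags: B1 = {0, 3}  B2 = {0, 1}  B3 = {0, 2}
Tree: B1–B2, B1–B3
Each bag holds 2 vertices, so the decomposition has width 1, which upper-bounds the treewidth. Any graph with an edge has treewidth ≥ 1, and G has the edge 3–0. Combining the bounds, tw(G) = 1.

1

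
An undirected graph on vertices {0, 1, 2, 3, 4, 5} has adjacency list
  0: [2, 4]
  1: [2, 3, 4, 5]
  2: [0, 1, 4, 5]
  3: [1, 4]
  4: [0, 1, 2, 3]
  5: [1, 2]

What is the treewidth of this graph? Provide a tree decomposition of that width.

Treewidth 2.
One optimal decomposition is:
Bags: B1 = {1, 2, 5}  B2 = {1, 2, 4}  B3 = {1, 3, 4}  B4 = {0, 2, 4}
Tree: B1–B2, B2–B3, B2–B4

Each bag holds 3 vertices, so the decomposition has width 2, which upper-bounds the treewidth. On the other hand G contains the 3-clique {0, 2, 4}. A clique must lie in a single bag of any decomposition, so no decomposition can have width below 2. Therefore the treewidth is 2.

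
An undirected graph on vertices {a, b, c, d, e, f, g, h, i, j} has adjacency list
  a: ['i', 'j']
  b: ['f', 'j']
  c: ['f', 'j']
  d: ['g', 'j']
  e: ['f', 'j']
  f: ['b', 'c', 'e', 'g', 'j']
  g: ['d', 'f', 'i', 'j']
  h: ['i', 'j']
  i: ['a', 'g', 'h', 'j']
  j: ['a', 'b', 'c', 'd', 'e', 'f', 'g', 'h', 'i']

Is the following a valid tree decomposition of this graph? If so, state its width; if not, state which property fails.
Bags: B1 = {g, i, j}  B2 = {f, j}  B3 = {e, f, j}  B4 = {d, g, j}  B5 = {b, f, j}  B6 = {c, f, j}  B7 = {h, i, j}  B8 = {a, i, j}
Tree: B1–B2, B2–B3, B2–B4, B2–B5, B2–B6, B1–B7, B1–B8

A tree decomposition must satisfy three properties: every vertex lies in some bag; for every edge, both endpoints lie together in some bag; and for every vertex, the bags containing it form a connected subtree. Here edge (g,f) lies in no bag, so the decomposition is invalid.

No — edge (g,f) lies in no bag.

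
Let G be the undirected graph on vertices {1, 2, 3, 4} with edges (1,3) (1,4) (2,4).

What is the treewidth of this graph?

1

A width-1 tree decomposition is:
Bags: B1 = {2, 4}  B2 = {1, 4}  B3 = {1, 3}
Tree: B1–B2, B2–B3
The largest bag has 2 vertices, giving width 1; this decomposition certifies tw(G) ≤ 1. Any graph with an edge has treewidth ≥ 1, and G has the edge 2–4. Hence tw(G) = 1 exactly.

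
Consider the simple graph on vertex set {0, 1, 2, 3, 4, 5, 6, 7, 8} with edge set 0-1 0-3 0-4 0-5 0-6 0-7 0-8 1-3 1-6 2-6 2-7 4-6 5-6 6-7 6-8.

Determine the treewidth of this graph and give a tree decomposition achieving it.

Treewidth 2.
One optimal decomposition is:
Bags: B1 = {0, 1, 3}  B2 = {0, 1, 6}  B3 = {0, 6, 8}  B4 = {0, 5, 6}  B5 = {0, 6, 7}  B6 = {2, 6, 7}  B7 = {0, 4, 6}
Tree: B1–B2, B2–B3, B3–B4, B3–B5, B5–B6, B4–B7

Every bag has size at most 3, so the width is 3 − 1 = 2 and tw(G) ≤ 2. On the other hand G contains the 3-clique {0, 1, 3}. A clique must lie in a single bag of any decomposition, so no decomposition can have width below 2. Therefore the treewidth is 2.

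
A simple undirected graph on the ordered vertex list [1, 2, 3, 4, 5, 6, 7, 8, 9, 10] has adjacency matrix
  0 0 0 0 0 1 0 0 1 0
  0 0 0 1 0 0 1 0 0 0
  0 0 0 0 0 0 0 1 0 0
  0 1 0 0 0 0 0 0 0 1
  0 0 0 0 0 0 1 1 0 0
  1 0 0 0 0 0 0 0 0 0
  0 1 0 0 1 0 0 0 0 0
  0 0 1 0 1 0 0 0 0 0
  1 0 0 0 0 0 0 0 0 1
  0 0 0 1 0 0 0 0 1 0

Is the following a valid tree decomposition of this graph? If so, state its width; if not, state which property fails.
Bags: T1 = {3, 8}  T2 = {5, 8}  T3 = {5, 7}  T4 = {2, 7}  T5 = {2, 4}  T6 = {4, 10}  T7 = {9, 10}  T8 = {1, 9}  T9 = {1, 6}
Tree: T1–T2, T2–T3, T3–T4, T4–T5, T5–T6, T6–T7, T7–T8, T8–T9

Yes; width 1.

Vertex coverage: the bags together contain {1, 2, 3, 4, 5, 6, 7, 8, 9, 10}, the full vertex set. Edge coverage: each edge of G has both endpoints in at least one bag. Running intersection: for every vertex, the bags containing it form a connected subtree. All three properties hold, so this is a valid tree decomposition of width max|bag| − 1 = 1, and hence tw(G) ≤ 1.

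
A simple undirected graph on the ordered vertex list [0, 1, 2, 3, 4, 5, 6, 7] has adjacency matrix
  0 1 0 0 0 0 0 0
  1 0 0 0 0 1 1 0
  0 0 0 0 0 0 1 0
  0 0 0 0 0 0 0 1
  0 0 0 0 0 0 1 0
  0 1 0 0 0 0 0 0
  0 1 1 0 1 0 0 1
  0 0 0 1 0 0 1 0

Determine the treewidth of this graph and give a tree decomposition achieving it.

Treewidth 1.
One optimal decomposition is:
Bags: B1 = {1, 6}  B2 = {6, 7}  B3 = {2, 6}  B4 = {0, 1}  B5 = {4, 6}  B6 = {3, 7}  B7 = {1, 5}
Tree: B1–B2, B1–B3, B1–B4, B2–B5, B2–B6, B4–B7

The largest bag has 2 vertices, giving width 1; this decomposition certifies tw(G) ≤ 1. Since G has at least one edge (e.g. 1–6), it is not an edgeless graph, so tw(G) ≥ 1. Combining the bounds, tw(G) = 1.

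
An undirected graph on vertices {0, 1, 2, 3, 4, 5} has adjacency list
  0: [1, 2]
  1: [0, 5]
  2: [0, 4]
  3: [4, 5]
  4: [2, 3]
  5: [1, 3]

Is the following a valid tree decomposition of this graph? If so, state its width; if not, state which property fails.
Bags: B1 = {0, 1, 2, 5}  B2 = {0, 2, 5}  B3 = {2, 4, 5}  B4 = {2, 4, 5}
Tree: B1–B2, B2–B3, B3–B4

A tree decomposition must satisfy three properties: every vertex lies in some bag; for every edge, both endpoints lie together in some bag; and for every vertex, the bags containing it form a connected subtree. Here vertex 3 appears in no bag, so the decomposition is invalid.

No — vertex 3 appears in no bag.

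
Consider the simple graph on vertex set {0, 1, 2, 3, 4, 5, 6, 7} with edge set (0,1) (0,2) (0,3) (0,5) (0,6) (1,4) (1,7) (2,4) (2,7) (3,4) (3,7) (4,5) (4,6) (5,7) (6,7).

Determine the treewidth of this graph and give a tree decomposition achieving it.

Each bag holds 4 vertices, so the decomposition has width 3, which upper-bounds the treewidth. For the lower bound: the 4 vertex sets {0,3}, {4,6}, {7}, {5} are disjoint, each induces a connected subgraph, and every pair is joined by at least one edge of G. Contracting each set to a single vertex therefore yields K_{4} as a minor, and since treewidth is minor-monotone, tw(G) ≥ tw(K_{4}) = 3. Combining the bounds, tw(G) = 3.

Treewidth 3.
Bags: B1 = {0, 3, 4, 7}  B2 = {0, 4, 6, 7}  B3 = {0, 4, 5, 7}  B4 = {0, 2, 4, 7}  B5 = {0, 1, 4, 7}
Tree: B1–B2, B2–B3, B3–B4, B4–B5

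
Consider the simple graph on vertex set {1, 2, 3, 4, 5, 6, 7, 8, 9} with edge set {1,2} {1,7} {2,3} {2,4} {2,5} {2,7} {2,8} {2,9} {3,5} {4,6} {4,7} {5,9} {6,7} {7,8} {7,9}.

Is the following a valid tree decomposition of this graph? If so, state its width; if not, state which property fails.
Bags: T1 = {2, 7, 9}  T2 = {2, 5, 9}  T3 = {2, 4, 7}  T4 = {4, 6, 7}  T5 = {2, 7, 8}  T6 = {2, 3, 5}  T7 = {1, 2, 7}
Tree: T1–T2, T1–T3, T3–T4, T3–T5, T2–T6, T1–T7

Vertex coverage: the bags together contain {1, 2, 3, 4, 5, 6, 7, 8, 9}, the full vertex set. Edge coverage: each edge of G has both endpoints in at least one bag. Running intersection: for every vertex, the bags containing it form a connected subtree. All three properties hold, so this is a valid tree decomposition of width max|bag| − 1 = 2, and hence tw(G) ≤ 2.

Yes; width 2.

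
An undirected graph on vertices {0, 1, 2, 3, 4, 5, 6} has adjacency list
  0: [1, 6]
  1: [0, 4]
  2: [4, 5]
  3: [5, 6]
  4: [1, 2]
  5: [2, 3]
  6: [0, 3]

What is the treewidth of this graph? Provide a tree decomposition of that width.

Treewidth 2.
One such decomposition:
Bags: B1 = {0, 1, 4}  B2 = {0, 2, 4}  B3 = {0, 2, 5}  B4 = {0, 3, 5}  B5 = {0, 3, 6}
Tree: B1–B2, B2–B3, B3–B4, B4–B5

Each bag holds 3 vertices, so the decomposition has width 2, which upper-bounds the treewidth. Since 0–1–4–2–5–3–6–0 is a cycle in G, G is not acyclic. Forests are exactly the graphs of treewidth ≤ 1, so tw(G) ≥ 2. Therefore the treewidth is 2.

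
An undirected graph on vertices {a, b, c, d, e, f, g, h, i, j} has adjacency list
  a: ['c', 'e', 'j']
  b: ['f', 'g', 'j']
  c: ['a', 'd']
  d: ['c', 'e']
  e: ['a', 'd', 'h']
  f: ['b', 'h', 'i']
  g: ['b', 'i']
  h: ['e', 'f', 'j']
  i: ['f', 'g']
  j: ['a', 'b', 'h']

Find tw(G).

2

A width-2 tree decomposition is:
Bags: B1 = {a, c, d}  B2 = {a, d, e}  B3 = {a, e, j}  B4 = {e, h, j}  B5 = {b, h, j}  B6 = {b, f, h}  B7 = {b, f, g}  B8 = {f, g, i}
Tree: B1–B2, B2–B3, B3–B4, B4–B5, B5–B6, B6–B7, B7–B8
The largest bag has 3 vertices, giving width 2; this decomposition certifies tw(G) ≤ 2. For the lower bound, G contains the cycle c–d–e–a–c, so G is not a forest; only forests have treewidth ≤ 1, hence tw(G) ≥ 2. Hence tw(G) = 2 exactly.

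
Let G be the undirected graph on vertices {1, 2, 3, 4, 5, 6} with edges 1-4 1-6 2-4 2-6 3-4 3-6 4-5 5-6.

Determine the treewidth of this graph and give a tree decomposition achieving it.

Treewidth 2.
One such decomposition:
Bags: B1 = {1, 4, 6}  B2 = {3, 4, 6}  B3 = {4, 5, 6}  B4 = {2, 4, 6}
Tree: B1–B2, B2–B3, B3–B4

The largest bag has 3 vertices, giving width 2; this decomposition certifies tw(G) ≤ 2. Since 1–6–3–4–1 is a cycle in G, G is not acyclic. Forests are exactly the graphs of treewidth ≤ 1, so tw(G) ≥ 2. Combining the bounds, tw(G) = 2.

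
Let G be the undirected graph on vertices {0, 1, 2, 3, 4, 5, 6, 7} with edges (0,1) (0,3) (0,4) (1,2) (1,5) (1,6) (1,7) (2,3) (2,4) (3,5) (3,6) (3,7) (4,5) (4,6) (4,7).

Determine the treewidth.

A width-3 tree decomposition is:
Bags: B1 = {1, 3, 4, 5}  B2 = {1, 3, 4, 7}  B3 = {1, 3, 4, 6}  B4 = {1, 2, 3, 4}  B5 = {0, 1, 3, 4}
Tree: B1–B2, B2–B3, B3–B4, B4–B5
Every bag has size at most 4, so the width is 4 − 1 = 3 and tw(G) ≤ 3. For the lower bound: the 4 vertex sets {3,5}, {1,7}, {4}, {6} are disjoint, each induces a connected subgraph, and every pair is joined by at least one edge of G. Contracting each set to a single vertex therefore yields K_{4} as a minor, and since treewidth is minor-monotone, tw(G) ≥ tw(K_{4}) = 3. Therefore the treewidth is 3.

3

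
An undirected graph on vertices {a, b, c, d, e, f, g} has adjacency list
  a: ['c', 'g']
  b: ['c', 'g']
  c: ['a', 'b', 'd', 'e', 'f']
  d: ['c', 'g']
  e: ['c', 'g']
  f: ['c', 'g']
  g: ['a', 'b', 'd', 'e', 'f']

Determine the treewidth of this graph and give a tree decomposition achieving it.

Treewidth 2.
One such decomposition:
Bags: B1 = {c, f, g}  B2 = {c, d, g}  B3 = {c, e, g}  B4 = {a, c, g}  B5 = {b, c, g}
Tree: B1–B2, B2–B3, B3–B4, B4–B5

Each bag holds 3 vertices, so the decomposition has width 2, which upper-bounds the treewidth. For the lower bound, G contains the cycle c–f–g–d–c, so G is not a forest; only forests have treewidth ≤ 1, hence tw(G) ≥ 2. Therefore the treewidth is 2.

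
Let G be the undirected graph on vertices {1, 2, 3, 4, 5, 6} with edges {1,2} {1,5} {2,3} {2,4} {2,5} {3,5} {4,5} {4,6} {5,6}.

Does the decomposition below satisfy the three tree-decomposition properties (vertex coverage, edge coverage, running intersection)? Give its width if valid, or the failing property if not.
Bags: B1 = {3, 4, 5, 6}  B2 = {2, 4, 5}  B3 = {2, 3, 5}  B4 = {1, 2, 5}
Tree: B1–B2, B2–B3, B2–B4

No — bags containing vertex 3 are not connected in the tree.

A tree decomposition must satisfy three properties: every vertex lies in some bag; for every edge, both endpoints lie together in some bag; and for every vertex, the bags containing it form a connected subtree. Here bags containing vertex 3 are not connected in the tree, so the decomposition is invalid.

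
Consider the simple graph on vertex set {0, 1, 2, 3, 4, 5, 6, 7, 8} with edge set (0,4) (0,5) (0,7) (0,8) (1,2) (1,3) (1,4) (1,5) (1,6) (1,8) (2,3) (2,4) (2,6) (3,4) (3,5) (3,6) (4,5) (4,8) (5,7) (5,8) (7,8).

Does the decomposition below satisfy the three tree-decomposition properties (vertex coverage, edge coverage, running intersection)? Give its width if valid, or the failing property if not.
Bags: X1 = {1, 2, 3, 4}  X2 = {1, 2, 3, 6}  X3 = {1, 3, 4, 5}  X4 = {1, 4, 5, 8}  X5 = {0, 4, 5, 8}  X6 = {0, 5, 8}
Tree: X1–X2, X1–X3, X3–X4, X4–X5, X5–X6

A tree decomposition must satisfy three properties: every vertex lies in some bag; for every edge, both endpoints lie together in some bag; and for every vertex, the bags containing it form a connected subtree. Here vertex 7 appears in no bag, so the decomposition is invalid.

No — vertex 7 appears in no bag.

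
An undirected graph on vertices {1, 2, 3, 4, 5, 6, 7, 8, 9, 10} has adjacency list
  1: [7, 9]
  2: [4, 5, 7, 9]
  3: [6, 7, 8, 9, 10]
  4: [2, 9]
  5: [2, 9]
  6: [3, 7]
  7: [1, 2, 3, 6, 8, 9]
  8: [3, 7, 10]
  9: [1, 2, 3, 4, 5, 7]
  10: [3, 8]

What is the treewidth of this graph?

A width-2 tree decomposition is:
Bags: B1 = {3, 7, 9}  B2 = {2, 7, 9}  B3 = {3, 7, 8}  B4 = {1, 7, 9}  B5 = {3, 8, 10}  B6 = {2, 5, 9}  B7 = {3, 6, 7}  B8 = {2, 4, 9}
Tree: B1–B2, B1–B3, B2–B4, B3–B5, B2–B6, B3–B7, B2–B8
Each bag holds 3 vertices, so the decomposition has width 2, which upper-bounds the treewidth. Conversely, {3, 8, 10} is a clique of size 3, and the vertices of any clique must share a bag in every tree decomposition; so some bag has ≥ 3 vertices and tw(G) ≥ 2. The upper and lower bounds meet at 2, so that is the treewidth.

2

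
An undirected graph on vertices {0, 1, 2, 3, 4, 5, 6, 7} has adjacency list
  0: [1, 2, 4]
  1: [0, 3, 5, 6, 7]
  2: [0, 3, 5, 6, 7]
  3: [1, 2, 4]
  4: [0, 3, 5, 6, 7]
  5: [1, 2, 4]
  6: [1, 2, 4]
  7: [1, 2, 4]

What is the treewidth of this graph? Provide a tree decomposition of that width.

The largest bag has 4 vertices, giving width 3; this decomposition certifies tw(G) ≤ 3. For the lower bound: the 4 vertex sets {0,4}, {1,6}, {2}, {7} are disjoint, each induces a connected subgraph, and every pair is joined by at least one edge of G. Contracting each set to a single vertex therefore yields K_{4} as a minor, and since treewidth is minor-monotone, tw(G) ≥ tw(K_{4}) = 3. Combining the bounds, tw(G) = 3.

Treewidth 3.
Bags: B1 = {0, 1, 2, 4}  B2 = {1, 2, 4, 6}  B3 = {1, 2, 4, 7}  B4 = {1, 2, 3, 4}  B5 = {1, 2, 4, 5}
Tree: B1–B2, B2–B3, B3–B4, B4–B5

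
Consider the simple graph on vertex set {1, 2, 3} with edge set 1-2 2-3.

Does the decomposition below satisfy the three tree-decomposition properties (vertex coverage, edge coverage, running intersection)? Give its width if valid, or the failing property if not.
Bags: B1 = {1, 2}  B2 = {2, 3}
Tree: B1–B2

Vertex coverage: the bags together contain {1, 2, 3}, the full vertex set. Edge coverage: each edge of G has both endpoints in at least one bag. Running intersection: for every vertex, the bags containing it form a connected subtree. All three properties hold, so this is a valid tree decomposition of width max|bag| − 1 = 1, and hence tw(G) ≤ 1.

Yes; width 1.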